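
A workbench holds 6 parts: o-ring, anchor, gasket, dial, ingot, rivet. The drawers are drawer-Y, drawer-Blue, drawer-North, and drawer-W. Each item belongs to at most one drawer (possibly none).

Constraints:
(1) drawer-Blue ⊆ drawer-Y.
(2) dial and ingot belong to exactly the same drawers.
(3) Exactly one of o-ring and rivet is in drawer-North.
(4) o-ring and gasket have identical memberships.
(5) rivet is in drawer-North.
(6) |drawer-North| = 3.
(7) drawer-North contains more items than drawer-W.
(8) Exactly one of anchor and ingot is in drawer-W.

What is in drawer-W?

drawer-W = {anchor}

From (5): rivet ∈ drawer-North.
(3) (exactly one): o-ring ∉ drawer-North.
(4): gasket matches o-ring: gasket ∉ drawer-North.
Suppose o-ring ∈ drawer-W: no assignment then satisfies all the clues, so o-ring ∉ drawer-W.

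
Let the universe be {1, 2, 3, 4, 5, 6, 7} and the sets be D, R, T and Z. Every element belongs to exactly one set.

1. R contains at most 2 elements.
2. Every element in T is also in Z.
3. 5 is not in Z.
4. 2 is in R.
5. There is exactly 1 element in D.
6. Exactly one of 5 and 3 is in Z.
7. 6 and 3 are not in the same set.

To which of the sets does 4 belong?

4: Z

From (3): 5 ∉ Z.
From (4): 2 ∈ R.
(2) contrapositive: 5 ∉ T.
(6) (exactly one): 3 ∈ Z.
(7): 6 ∉ Z.
(2) contrapositive: 6 ∉ T.
Suppose 4 ∈ D: no assignment then satisfies all the clues, so 4 ∉ D.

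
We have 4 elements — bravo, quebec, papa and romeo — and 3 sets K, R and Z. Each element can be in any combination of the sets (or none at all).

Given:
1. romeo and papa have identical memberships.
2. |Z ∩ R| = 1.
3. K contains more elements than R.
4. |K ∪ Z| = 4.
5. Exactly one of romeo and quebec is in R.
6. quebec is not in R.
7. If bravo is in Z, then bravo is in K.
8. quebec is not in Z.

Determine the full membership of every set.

K = {bravo, papa, quebec, romeo}; R = {bravo, papa, romeo}; Z = {bravo}

From (6): quebec ∉ R.
From (8): quebec ∉ Z.
(5) (exactly one): romeo ∈ R.
(1): papa matches romeo: papa ∈ R.
Suppose bravo ∉ K: no assignment then satisfies all the clues, so bravo ∈ K.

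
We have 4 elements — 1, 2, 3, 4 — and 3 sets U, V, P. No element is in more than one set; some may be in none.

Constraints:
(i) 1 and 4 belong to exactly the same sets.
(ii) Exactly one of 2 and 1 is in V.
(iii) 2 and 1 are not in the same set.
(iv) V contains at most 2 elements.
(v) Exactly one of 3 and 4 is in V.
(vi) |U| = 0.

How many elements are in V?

2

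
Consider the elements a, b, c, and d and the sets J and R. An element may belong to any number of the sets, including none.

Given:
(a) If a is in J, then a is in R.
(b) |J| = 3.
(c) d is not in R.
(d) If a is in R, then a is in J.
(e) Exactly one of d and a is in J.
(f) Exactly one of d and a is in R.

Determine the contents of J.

From (c): d ∉ R.
(f) (exactly one): a ∈ R.
(d): a ∈ J.
(e) (exactly one): d ∉ J.
(b): only 3 candidates remain for J, so all are in.

J = {a, b, c}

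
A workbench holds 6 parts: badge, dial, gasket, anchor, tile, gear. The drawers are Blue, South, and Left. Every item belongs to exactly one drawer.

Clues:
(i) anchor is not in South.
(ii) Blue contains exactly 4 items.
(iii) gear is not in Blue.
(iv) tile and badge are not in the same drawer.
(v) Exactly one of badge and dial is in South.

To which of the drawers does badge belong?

badge: South

From (i): anchor ∉ South.
From (iii): gear ∉ Blue.
Suppose badge ∈ Blue: no assignment then satisfies all the clues, so badge ∉ Blue.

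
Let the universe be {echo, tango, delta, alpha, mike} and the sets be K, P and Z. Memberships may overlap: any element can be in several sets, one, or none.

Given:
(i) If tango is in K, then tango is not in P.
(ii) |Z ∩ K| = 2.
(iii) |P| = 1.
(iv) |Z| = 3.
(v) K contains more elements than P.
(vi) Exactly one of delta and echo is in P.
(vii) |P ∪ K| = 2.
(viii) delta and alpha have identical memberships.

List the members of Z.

Z = {echo, mike, tango}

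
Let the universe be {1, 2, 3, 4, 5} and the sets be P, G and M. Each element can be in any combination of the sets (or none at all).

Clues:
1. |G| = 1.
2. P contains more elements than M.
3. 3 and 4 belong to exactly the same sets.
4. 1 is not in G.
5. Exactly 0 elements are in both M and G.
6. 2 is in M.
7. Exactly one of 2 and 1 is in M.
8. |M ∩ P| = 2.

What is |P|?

From (4): 1 ∉ G.
From (6): 2 ∈ M.
(7) (exactly one): 1 ∉ M.
Suppose 1 ∉ P: no assignment then satisfies all the clues, so 1 ∈ P.

4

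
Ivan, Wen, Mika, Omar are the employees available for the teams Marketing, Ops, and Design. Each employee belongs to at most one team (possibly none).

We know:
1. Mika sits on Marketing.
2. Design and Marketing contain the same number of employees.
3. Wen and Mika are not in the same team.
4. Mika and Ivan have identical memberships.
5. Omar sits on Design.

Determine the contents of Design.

From (1): Mika ∈ Marketing.
From (5): Omar ∈ Design.
(3): Wen ∉ Marketing.
(4): Ivan matches Mika: Ivan ∈ Marketing.
Suppose Wen ∉ Design: no assignment then satisfies all the clues, so Wen ∈ Design.

Design = {Omar, Wen}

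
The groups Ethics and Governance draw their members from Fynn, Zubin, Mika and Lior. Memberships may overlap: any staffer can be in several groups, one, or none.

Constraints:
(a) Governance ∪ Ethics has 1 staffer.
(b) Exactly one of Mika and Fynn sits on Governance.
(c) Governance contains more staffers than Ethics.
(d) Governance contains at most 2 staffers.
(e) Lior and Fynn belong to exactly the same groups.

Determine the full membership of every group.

Ethics = {}; Governance = {Mika}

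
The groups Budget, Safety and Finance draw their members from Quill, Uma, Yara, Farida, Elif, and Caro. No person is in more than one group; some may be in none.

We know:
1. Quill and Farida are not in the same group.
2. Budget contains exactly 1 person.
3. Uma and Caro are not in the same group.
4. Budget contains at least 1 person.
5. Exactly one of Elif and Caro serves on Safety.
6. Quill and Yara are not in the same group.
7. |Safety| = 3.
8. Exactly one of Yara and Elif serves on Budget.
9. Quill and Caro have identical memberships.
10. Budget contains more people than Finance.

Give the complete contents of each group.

Budget = {Yara}; Safety = {Elif, Farida, Uma}; Finance = {}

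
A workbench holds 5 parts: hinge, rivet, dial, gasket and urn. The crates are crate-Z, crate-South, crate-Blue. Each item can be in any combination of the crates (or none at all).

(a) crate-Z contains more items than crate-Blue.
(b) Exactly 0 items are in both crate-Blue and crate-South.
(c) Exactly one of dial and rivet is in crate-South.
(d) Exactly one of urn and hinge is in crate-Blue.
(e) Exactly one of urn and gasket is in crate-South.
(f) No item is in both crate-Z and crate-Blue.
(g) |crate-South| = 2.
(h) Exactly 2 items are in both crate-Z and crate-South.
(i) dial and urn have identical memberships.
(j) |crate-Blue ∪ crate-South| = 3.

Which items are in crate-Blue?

crate-Blue = {hinge}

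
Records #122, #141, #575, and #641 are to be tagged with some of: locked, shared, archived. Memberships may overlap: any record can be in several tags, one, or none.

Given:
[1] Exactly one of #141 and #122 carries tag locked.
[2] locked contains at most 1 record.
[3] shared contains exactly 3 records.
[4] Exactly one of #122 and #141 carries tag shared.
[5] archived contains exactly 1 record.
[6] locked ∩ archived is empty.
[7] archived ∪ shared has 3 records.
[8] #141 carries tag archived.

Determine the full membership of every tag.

locked = {#122}; shared = {#141, #575, #641}; archived = {#141}

From (8): #141 ∈ archived.
(5): archived already has 1, so the rest are out.
(6) (disjoint): #141 ∉ locked.
(1) (exactly one): #122 ∈ locked.
(2): locked already has 1, so the rest are out.
Suppose #122 ∈ shared: no assignment then satisfies all the clues, so #122 ∉ shared.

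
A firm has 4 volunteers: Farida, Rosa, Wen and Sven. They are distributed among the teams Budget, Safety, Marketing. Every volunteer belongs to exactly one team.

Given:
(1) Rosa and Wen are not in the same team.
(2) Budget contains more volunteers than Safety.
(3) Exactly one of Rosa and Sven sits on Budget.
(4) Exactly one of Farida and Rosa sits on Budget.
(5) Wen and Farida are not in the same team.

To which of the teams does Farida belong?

Farida: Budget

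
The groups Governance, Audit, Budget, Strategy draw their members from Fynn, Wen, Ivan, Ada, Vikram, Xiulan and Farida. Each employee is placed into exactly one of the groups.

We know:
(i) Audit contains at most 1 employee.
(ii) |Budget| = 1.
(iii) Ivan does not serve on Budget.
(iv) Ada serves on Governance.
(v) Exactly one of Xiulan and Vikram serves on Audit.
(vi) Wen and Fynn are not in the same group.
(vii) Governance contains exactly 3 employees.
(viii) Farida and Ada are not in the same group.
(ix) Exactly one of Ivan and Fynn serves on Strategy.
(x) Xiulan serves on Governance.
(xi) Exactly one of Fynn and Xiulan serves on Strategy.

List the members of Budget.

Budget = {Wen}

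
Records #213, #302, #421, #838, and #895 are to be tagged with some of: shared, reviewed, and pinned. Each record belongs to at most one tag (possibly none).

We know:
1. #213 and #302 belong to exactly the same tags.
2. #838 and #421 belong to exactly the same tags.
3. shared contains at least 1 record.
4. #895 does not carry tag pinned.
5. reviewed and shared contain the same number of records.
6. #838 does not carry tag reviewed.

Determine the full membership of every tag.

shared = {#421, #838}; reviewed = {#213, #302}; pinned = {}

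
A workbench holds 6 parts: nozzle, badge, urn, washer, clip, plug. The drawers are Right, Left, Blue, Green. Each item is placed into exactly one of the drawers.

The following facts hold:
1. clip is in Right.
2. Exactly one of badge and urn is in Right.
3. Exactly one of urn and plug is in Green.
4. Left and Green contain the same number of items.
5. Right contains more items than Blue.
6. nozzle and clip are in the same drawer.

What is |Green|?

1

From (1): clip ∈ Right.
(6): nozzle matches clip: nozzle ∈ Right.
Suppose badge ∈ Green: no assignment then satisfies all the clues, so badge ∉ Green.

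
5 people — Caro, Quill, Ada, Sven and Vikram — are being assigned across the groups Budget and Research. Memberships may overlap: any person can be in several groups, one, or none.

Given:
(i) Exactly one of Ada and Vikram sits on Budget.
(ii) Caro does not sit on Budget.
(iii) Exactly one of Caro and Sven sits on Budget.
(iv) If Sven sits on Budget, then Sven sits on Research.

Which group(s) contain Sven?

Sven: Budget, Research

From (ii): Caro ∉ Budget.
(iii) (exactly one): Sven ∈ Budget.
(iv): Sven ∈ Research.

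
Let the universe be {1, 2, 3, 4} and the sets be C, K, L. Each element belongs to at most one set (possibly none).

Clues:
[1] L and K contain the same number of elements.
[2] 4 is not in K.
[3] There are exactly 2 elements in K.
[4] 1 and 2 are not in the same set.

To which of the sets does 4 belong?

4: L

From (2): 4 ∉ K.
Suppose 4 ∈ C: no assignment then satisfies all the clues, so 4 ∉ C.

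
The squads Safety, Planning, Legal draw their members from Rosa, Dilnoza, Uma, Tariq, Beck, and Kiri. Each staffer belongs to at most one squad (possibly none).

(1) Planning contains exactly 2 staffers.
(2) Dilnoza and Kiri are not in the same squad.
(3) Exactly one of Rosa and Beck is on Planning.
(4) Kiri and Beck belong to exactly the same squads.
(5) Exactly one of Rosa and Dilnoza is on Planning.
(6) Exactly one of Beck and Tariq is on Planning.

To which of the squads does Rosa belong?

Rosa: Planning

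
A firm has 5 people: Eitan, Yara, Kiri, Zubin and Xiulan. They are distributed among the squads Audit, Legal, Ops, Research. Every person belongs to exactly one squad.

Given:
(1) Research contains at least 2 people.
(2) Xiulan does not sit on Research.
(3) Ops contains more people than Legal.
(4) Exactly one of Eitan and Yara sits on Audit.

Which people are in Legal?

Legal = {}

From (2): Xiulan ∉ Research.
Suppose Eitan ∈ Legal: no assignment then satisfies all the clues, so Eitan ∉ Legal.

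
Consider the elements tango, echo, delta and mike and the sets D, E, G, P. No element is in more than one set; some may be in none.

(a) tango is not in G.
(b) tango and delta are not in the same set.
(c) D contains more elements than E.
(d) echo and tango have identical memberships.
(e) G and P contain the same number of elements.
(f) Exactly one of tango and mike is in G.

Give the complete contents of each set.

D = {echo, tango}; E = {}; G = {mike}; P = {delta}

From (a): tango ∉ G.
(d): echo matches tango: echo ∉ G.
(f) (exactly one): mike ∈ G.
Suppose tango ∉ D: no assignment then satisfies all the clues, so tango ∈ D.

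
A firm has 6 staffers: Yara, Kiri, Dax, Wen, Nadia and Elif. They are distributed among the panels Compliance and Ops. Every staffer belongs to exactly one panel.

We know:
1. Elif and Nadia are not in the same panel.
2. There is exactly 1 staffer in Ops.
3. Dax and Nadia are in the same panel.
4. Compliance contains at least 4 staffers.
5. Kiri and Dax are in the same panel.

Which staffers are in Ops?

Ops = {Elif}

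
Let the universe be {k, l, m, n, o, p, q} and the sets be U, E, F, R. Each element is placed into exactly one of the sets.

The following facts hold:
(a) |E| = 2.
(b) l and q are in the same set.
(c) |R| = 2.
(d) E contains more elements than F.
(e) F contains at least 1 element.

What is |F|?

1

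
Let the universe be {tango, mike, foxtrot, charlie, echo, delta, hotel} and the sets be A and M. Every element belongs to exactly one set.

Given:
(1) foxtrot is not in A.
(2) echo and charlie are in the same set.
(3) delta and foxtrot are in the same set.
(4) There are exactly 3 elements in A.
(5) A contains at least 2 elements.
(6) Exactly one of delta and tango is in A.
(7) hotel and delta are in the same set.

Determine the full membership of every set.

A = {charlie, echo, tango}; M = {delta, foxtrot, hotel, mike}

From (1): foxtrot ∉ A.
(3): delta matches foxtrot: delta ∉ A.
(6) (exactly one): tango ∈ A.
(7): hotel matches delta: hotel ∉ A.
Only one set left: foxtrot ∈ M.
Only one set left: delta ∈ M.
Only one set left: hotel ∈ M.
Suppose mike ∈ A: no assignment then satisfies all the clues, so mike ∉ A.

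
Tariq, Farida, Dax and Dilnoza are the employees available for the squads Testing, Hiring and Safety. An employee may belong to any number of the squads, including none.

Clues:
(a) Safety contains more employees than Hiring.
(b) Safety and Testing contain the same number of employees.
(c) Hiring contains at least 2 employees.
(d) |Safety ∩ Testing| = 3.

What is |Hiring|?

2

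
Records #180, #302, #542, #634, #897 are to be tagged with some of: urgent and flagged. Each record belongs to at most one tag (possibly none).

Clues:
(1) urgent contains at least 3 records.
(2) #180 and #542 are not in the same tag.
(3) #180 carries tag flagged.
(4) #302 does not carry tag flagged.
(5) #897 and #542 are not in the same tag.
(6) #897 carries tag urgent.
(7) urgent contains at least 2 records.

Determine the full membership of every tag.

urgent = {#302, #634, #897}; flagged = {#180}

From (3): #180 ∈ flagged.
From (4): #302 ∉ flagged.
From (6): #897 ∈ urgent.
(2): #542 ∉ flagged.
(5): #542 ∉ urgent.
(1): only 3 candidates remain for urgent, so all are in.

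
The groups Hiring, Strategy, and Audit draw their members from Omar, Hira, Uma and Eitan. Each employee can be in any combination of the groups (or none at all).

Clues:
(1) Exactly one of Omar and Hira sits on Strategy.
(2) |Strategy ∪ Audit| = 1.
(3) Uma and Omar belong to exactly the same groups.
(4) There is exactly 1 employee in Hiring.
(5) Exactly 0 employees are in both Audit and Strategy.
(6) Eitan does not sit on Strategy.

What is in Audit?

Audit = {}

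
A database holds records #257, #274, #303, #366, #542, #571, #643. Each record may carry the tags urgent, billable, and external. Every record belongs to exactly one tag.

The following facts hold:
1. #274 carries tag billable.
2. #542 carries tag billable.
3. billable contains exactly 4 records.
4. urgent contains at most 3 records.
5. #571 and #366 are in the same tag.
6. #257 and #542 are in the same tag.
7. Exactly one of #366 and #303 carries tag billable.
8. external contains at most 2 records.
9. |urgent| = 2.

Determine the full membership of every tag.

urgent = {#366, #571}; billable = {#257, #274, #303, #542}; external = {#643}

From (1): #274 ∈ billable.
From (2): #542 ∈ billable.
(6): #257 matches #542: #257 ∉ urgent.
(6): #257 matches #542: #257 ∈ billable.
Suppose #303 ∈ urgent: no assignment then satisfies all the clues, so #303 ∉ urgent.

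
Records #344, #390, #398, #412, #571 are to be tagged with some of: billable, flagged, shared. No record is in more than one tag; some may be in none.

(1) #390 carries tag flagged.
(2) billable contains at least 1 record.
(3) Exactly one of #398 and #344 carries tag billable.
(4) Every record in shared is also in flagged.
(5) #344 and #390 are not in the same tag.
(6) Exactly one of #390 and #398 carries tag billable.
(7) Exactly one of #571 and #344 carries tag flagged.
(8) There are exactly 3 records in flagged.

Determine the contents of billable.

From (1): #390 ∈ flagged.
(5): #344 ∉ flagged.
(6) (exactly one): #398 ∈ billable.
(7) (exactly one): #571 ∈ flagged.
(8): only 3 candidates remain for flagged, so all are in.
(3) (exactly one): #344 ∉ billable.
(4) contrapositive: #344 ∉ shared.

billable = {#398}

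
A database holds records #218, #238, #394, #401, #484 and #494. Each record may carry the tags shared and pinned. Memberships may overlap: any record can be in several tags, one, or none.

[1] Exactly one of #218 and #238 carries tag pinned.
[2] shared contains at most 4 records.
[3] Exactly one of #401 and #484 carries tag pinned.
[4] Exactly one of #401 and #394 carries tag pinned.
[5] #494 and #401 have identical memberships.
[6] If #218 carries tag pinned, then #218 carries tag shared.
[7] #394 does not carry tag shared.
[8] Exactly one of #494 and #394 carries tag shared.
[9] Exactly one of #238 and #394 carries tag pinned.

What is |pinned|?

3

From (7): #394 ∉ shared.
(8) (exactly one): #494 ∈ shared.
(5): #401 matches #494: #401 ∈ shared.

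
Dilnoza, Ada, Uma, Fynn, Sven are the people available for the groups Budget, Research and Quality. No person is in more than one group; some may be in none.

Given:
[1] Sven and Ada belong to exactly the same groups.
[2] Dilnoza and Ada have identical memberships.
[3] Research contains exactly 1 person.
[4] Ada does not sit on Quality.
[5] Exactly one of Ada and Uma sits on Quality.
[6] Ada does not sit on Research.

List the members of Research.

From (4): Ada ∉ Quality.
From (6): Ada ∉ Research.
(1): Sven matches Ada: Sven ∉ Research.
(1): Sven matches Ada: Sven ∉ Quality.
(2): Dilnoza matches Ada: Dilnoza ∉ Research.
(2): Dilnoza matches Ada: Dilnoza ∉ Quality.
(5) (exactly one): Uma ∈ Quality.
(3): only 1 candidates remain for Research, so all are in.

Research = {Fynn}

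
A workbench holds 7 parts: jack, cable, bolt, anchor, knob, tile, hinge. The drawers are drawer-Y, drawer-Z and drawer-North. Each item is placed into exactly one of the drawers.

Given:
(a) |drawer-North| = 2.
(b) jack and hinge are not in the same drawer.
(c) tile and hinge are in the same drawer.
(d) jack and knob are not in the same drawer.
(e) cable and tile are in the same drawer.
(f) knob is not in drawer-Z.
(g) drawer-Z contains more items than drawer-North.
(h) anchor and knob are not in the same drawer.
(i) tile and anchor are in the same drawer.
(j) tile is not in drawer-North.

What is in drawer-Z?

drawer-Z = {anchor, cable, hinge, tile}

From (f): knob ∉ drawer-Z.
From (j): tile ∉ drawer-North.
(c): hinge matches tile: hinge ∉ drawer-North.
(e): cable matches tile: cable ∉ drawer-North.
(i): anchor matches tile: anchor ∉ drawer-North.
Suppose jack ∈ drawer-Z: no assignment then satisfies all the clues, so jack ∉ drawer-Z.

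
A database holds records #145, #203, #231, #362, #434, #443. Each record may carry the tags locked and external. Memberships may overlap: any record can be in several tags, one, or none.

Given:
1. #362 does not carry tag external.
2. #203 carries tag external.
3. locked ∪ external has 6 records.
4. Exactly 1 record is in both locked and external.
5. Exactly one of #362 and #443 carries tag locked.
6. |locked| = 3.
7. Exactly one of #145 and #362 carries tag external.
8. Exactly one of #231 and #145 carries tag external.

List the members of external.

external = {#145, #203, #434, #443}

From (1): #362 ∉ external.
From (2): #203 ∈ external.
(7) (exactly one): #145 ∈ external.
(8) (exactly one): #231 ∉ external.
Suppose #434 ∉ external: no assignment then satisfies all the clues, so #434 ∈ external.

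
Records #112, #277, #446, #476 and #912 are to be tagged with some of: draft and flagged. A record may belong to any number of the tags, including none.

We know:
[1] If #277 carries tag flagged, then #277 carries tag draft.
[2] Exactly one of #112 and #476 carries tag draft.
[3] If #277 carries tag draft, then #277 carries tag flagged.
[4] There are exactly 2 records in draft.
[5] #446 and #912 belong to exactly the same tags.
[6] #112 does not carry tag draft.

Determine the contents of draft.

draft = {#277, #476}

From (6): #112 ∉ draft.
(2) (exactly one): #476 ∈ draft.
Suppose #277 ∉ draft: no assignment then satisfies all the clues, so #277 ∈ draft.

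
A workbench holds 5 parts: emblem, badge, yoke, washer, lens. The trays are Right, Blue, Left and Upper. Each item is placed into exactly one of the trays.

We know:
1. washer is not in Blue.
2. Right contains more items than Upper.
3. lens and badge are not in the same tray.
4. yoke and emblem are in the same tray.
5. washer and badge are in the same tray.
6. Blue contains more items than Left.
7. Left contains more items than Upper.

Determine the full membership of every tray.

Right = {badge, washer}; Blue = {emblem, yoke}; Left = {lens}; Upper = {}

From (1): washer ∉ Blue.
(5): badge matches washer: badge ∉ Blue.
Suppose emblem ∈ Right: no assignment then satisfies all the clues, so emblem ∉ Right.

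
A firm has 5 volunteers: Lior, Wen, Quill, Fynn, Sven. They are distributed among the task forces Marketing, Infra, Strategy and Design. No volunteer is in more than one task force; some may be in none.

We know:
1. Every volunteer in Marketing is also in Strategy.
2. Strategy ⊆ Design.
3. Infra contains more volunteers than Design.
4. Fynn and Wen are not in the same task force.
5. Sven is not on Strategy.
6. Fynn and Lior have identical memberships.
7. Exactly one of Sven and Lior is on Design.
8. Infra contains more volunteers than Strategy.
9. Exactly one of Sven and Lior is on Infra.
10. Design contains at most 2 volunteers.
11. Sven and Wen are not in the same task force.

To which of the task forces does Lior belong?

Lior: Infra

From (5): Sven ∉ Strategy.
(1) contrapositive: Sven ∉ Marketing.
Suppose Lior ∈ Marketing: no assignment then satisfies all the clues, so Lior ∉ Marketing.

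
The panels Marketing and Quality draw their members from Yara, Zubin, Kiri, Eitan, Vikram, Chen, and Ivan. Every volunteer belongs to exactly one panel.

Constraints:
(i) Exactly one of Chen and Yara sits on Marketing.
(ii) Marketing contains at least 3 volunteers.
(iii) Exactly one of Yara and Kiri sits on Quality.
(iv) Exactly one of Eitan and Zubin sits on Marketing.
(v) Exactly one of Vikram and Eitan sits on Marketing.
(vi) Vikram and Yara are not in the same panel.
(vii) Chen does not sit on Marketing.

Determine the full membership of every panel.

From (vii): Chen ∉ Marketing.
(i) (exactly one): Yara ∈ Marketing.
(iii) (exactly one): Kiri ∈ Quality.
(vi): Vikram ∉ Marketing.
Only one panel left: Vikram ∈ Quality.
Only one panel left: Chen ∈ Quality.
(v) (exactly one): Eitan ∈ Marketing.
(iv) (exactly one): Zubin ∉ Marketing.
Only one panel left: Zubin ∈ Quality.
(ii): only 3 candidates remain for Marketing, so all are in.

Marketing = {Eitan, Ivan, Yara}; Quality = {Chen, Kiri, Vikram, Zubin}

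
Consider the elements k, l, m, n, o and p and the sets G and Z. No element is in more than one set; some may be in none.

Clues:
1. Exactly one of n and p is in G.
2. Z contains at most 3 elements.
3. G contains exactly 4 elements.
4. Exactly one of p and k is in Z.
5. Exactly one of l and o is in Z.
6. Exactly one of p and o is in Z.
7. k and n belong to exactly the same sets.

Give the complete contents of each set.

G = {k, m, n, o}; Z = {l, p}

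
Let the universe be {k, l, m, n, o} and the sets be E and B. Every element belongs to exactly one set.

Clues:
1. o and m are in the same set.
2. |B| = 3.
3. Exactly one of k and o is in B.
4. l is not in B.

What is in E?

E = {k, l}

From (4): l ∉ B.
Only one set left: l ∈ E.
Suppose k ∉ E: no assignment then satisfies all the clues, so k ∈ E.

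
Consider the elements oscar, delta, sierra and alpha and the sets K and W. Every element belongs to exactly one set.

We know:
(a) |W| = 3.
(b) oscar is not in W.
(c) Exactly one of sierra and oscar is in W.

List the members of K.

K = {oscar}

From (b): oscar ∉ W.
(a): only 3 candidates remain for W, so all are in.
Only one set left: oscar ∈ K.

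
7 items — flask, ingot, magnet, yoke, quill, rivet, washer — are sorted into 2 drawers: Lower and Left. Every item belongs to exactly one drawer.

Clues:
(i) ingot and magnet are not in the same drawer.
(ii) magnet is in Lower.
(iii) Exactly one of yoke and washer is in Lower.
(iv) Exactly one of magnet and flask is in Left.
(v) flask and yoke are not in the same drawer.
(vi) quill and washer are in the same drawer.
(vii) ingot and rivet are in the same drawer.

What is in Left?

From (ii): magnet ∈ Lower.
(i): ingot ∉ Lower.
(iv) (exactly one): flask ∈ Left.
(v): yoke ∉ Left.
(vii): rivet matches ingot: rivet ∉ Lower.
Only one drawer left: ingot ∈ Left.
Only one drawer left: yoke ∈ Lower.
Only one drawer left: rivet ∈ Left.
(iii) (exactly one): washer ∉ Lower.
(vi): quill matches washer: quill ∉ Lower.
Only one drawer left: quill ∈ Left.
Only one drawer left: washer ∈ Left.

Left = {flask, ingot, quill, rivet, washer}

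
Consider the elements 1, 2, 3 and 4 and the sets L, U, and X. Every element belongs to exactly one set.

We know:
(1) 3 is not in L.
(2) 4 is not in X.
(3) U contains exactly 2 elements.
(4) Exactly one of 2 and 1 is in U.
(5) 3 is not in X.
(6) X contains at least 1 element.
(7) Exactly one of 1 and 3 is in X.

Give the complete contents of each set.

From (1): 3 ∉ L.
From (2): 4 ∉ X.
From (5): 3 ∉ X.
(7) (exactly one): 1 ∈ X.
Only one set left: 3 ∈ U.
(4) (exactly one): 2 ∈ U.
(3): U already has 2, so the rest are out.
Only one set left: 4 ∈ L.

L = {4}; U = {2, 3}; X = {1}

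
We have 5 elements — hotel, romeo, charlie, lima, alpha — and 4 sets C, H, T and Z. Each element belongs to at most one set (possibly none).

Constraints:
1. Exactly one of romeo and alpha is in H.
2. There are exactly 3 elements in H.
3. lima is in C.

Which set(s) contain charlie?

From (3): lima ∈ C.
Suppose charlie ∈ C: no assignment then satisfies all the clues, so charlie ∉ C.

charlie: H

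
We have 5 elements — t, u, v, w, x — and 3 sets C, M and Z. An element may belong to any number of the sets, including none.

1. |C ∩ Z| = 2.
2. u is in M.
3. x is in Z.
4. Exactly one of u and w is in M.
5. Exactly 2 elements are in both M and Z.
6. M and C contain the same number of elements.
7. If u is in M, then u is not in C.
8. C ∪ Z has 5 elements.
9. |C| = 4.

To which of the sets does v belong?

v: C, M

From (2): u ∈ M.
From (3): x ∈ Z.
(4) (exactly one): w ∉ M.
(7): u ∉ C.
(9): only 4 candidates remain for C, so all are in.
Suppose v ∉ M: no assignment then satisfies all the clues, so v ∈ M.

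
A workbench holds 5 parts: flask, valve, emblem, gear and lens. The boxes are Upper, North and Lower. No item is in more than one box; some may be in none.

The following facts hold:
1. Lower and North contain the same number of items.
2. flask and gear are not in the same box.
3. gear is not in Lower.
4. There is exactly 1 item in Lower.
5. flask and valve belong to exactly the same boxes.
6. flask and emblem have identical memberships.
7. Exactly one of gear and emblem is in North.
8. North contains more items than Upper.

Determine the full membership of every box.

Upper = {}; North = {gear}; Lower = {lens}

From (3): gear ∉ Lower.
Suppose flask ∈ Upper: no assignment then satisfies all the clues, so flask ∉ Upper.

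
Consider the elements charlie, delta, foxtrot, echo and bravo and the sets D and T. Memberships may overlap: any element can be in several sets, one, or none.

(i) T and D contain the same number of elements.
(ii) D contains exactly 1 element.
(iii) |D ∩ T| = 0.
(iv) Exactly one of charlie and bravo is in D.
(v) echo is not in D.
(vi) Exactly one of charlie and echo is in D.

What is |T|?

1

From (v): echo ∉ D.
(vi) (exactly one): charlie ∈ D.
(ii): D already has 1, so the rest are out.
Suppose charlie ∈ T: no assignment then satisfies all the clues, so charlie ∉ T.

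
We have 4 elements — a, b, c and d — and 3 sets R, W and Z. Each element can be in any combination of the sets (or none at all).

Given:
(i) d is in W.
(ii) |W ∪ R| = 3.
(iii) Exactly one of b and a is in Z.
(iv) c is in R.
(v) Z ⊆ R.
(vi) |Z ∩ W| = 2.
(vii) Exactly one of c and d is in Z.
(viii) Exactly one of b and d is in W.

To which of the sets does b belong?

b: none

From (i): d ∈ W.
From (iv): c ∈ R.
(viii) (exactly one): b ∉ W.
Suppose b ∈ R: no assignment then satisfies all the clues, so b ∉ R.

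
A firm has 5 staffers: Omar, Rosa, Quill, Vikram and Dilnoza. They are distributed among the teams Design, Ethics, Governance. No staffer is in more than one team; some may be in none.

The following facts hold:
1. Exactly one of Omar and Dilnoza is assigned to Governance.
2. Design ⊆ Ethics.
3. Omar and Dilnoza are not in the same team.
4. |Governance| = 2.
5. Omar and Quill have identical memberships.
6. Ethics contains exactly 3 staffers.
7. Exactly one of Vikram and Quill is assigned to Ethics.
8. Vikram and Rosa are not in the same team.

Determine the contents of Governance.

Governance = {Dilnoza, Vikram}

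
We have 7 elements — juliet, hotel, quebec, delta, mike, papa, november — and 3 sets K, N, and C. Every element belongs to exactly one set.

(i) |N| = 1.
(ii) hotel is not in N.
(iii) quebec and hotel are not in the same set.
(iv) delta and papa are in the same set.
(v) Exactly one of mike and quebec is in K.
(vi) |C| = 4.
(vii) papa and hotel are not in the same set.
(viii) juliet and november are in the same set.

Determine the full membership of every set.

K = {hotel, mike}; N = {quebec}; C = {delta, juliet, november, papa}

From (ii): hotel ∉ N.
Suppose juliet ∈ K: no assignment then satisfies all the clues, so juliet ∉ K.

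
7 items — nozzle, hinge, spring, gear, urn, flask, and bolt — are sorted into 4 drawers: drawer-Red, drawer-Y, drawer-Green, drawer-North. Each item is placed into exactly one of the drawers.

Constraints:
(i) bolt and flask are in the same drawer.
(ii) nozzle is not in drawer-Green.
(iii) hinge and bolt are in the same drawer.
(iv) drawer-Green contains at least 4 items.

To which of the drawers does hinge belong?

hinge: drawer-Green

From (ii): nozzle ∉ drawer-Green.
Suppose hinge ∈ drawer-Red: no assignment then satisfies all the clues, so hinge ∉ drawer-Red.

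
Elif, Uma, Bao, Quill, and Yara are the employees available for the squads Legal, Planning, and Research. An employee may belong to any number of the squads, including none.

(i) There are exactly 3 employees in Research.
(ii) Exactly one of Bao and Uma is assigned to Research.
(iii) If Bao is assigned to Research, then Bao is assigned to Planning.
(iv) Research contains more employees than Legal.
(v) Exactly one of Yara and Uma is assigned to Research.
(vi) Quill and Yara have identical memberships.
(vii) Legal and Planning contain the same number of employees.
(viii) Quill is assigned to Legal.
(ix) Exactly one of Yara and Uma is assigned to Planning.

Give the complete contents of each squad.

Legal = {Quill, Yara}; Planning = {Bao, Uma}; Research = {Bao, Quill, Yara}

From (viii): Quill ∈ Legal.
(vi): Yara matches Quill: Yara ∈ Legal.
Suppose Elif ∈ Legal: no assignment then satisfies all the clues, so Elif ∉ Legal.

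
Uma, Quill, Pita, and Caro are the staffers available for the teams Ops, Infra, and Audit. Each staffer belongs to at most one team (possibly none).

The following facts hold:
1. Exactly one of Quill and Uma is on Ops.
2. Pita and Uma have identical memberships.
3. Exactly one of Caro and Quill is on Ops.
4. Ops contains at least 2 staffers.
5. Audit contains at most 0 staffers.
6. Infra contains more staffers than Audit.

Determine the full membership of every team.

Ops = {Caro, Pita, Uma}; Infra = {Quill}; Audit = {}

(5): Audit already has 0, so the rest are out.
Suppose Uma ∉ Ops: no assignment then satisfies all the clues, so Uma ∈ Ops.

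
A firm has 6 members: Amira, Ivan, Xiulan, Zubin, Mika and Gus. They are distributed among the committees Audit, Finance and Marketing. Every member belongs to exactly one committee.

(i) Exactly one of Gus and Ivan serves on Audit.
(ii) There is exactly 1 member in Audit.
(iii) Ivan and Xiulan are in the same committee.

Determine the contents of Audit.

Audit = {Gus}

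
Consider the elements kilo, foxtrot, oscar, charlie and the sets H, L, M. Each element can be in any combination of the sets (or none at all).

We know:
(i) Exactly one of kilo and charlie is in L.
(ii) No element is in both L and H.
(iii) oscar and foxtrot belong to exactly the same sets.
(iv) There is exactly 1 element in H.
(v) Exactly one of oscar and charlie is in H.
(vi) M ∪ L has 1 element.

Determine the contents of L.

L = {kilo}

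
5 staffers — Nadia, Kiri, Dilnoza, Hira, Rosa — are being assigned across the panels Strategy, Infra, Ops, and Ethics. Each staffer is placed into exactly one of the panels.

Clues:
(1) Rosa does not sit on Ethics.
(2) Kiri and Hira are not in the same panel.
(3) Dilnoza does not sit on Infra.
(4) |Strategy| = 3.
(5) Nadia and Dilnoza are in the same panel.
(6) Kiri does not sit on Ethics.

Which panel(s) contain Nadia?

Nadia: Strategy

From (1): Rosa ∉ Ethics.
From (3): Dilnoza ∉ Infra.
From (6): Kiri ∉ Ethics.
(5): Nadia matches Dilnoza: Nadia ∉ Infra.
Suppose Nadia ∉ Strategy: no assignment then satisfies all the clues, so Nadia ∈ Strategy.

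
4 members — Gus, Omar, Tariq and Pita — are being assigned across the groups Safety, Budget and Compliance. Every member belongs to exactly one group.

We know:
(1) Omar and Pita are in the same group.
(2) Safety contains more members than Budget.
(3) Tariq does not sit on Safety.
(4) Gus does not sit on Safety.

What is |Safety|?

2

From (3): Tariq ∉ Safety.
From (4): Gus ∉ Safety.
Suppose Omar ∉ Safety: no assignment then satisfies all the clues, so Omar ∈ Safety.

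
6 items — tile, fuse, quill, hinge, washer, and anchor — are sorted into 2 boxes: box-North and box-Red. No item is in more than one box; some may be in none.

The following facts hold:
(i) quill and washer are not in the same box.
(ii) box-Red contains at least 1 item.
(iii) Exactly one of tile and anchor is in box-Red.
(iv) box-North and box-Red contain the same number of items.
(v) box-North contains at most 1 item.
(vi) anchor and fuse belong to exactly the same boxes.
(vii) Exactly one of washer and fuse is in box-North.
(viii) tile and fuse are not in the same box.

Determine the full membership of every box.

box-North = {washer}; box-Red = {tile}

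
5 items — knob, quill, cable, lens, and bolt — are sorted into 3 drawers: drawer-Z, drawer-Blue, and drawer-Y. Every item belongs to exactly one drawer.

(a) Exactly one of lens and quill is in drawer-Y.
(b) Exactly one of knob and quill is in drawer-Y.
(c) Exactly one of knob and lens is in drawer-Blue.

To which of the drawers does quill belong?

quill: drawer-Y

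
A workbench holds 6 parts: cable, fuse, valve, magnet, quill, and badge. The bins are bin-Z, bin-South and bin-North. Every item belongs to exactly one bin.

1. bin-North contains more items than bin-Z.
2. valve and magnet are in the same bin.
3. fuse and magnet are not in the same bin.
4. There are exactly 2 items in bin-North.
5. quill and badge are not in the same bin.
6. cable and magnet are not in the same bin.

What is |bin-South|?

3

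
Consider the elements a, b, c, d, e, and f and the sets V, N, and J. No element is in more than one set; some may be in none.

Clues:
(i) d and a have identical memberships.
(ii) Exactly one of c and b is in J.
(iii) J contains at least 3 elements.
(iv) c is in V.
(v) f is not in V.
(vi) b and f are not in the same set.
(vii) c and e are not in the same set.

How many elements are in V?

1

From (iv): c ∈ V.
From (v): f ∉ V.
(ii) (exactly one): b ∈ J.
(vi): f ∉ J.
(vii): e ∉ V.
Suppose a ∈ V: no assignment then satisfies all the clues, so a ∉ V.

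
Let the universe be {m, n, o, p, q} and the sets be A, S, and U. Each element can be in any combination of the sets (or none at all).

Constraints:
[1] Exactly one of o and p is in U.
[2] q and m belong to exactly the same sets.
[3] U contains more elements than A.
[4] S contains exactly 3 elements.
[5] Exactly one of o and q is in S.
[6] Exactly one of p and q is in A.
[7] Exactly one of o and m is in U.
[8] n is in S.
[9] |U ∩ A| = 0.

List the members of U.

U = {n, o}

From (8): n ∈ S.
Suppose m ∈ U: no assignment then satisfies all the clues, so m ∉ U.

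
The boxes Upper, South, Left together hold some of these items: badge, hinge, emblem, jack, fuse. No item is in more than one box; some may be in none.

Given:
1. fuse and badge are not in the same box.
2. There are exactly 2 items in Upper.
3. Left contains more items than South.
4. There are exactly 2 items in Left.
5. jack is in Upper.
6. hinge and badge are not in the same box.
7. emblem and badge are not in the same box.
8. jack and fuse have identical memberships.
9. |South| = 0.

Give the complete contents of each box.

Upper = {fuse, jack}; South = {}; Left = {emblem, hinge}

From (5): jack ∈ Upper.
(8): fuse matches jack: fuse ∈ Upper.
(9): South already has 0, so the rest are out.
(1): badge ∉ Upper.
(2): Upper already has 2, so the rest are out.
Suppose badge ∈ Left: no assignment then satisfies all the clues, so badge ∉ Left.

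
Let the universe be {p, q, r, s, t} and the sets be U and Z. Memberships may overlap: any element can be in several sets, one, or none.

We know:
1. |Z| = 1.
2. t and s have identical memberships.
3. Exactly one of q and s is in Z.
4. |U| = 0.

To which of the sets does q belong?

q: Z

(4): U already has 0, so the rest are out.
Suppose q ∉ Z: no assignment then satisfies all the clues, so q ∈ Z.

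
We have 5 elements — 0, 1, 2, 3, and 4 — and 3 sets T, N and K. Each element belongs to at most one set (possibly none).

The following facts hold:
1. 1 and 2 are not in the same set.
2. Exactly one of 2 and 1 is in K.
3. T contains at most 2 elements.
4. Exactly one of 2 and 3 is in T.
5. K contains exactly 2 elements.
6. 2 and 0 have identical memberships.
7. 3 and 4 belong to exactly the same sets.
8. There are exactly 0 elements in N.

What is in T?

T = {3, 4}

(8): N already has 0, so the rest are out.
Suppose 0 ∈ T: no assignment then satisfies all the clues, so 0 ∉ T.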